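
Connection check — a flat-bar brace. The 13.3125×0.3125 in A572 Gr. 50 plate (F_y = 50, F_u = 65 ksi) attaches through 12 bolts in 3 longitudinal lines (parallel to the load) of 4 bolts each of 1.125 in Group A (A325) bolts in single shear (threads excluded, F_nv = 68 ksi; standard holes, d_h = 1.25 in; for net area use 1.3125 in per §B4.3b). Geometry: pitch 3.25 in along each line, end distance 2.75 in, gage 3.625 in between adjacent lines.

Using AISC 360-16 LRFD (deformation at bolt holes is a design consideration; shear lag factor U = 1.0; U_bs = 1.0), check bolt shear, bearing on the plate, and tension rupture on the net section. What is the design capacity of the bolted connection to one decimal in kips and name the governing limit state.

142.8 kips (net-section rupture governs)

Bolt shear: A_b = π(1.125)²/4 = 0.99402 in². φR_n = 0.75 × 68 × 0.99402 × 12 × 1 = 608.3 kips.
Bearing (0.3125 in plate, F_u = 65 ksi): end bolts L_c = 2.75 − 1.25/2 = 2.125, R_n = min(1.2×2.125×0.3125×65, 2.4×1.125×0.3125×65) = 51.797 kips/bolt; interior L_c = 3.25 − 1.25 = 2, R_n = 48.75 kips/bolt. φR_n = 0.75 × (3×51.797 + 9×48.75) = 445.6 kips.
Tension rupture (net): A_n = (13.3125 − 3×1.3125)×0.3125 = 2.9297 in² (U = 1.0, A_e = A_n). φR_n = 0.75 × 65 × 2.9297 = 142.8 kips.
Governing: min(608.3, 445.6, 142.8) = 142.8 kips → net-section rupture.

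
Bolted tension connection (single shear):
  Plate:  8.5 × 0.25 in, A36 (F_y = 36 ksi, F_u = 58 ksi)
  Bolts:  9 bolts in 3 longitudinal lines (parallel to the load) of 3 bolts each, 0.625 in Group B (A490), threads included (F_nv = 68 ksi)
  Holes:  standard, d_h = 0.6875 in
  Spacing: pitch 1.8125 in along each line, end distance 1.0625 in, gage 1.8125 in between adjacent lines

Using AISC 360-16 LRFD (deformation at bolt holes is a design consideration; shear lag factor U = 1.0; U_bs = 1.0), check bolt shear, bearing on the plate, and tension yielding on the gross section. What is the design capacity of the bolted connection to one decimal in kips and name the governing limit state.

68.9 kips (gross-section yield governs)

Bolt shear: A_b = π(0.625)²/4 = 0.3068 in². φR_n = 0.75 × 68 × 0.3068 × 9 × 1 = 140.8 kips.
Bearing (0.25 in plate, F_u = 58 ksi): end bolts L_c = 1.0625 − 0.6875/2 = 0.71875, R_n = min(1.2×0.71875×0.25×58, 2.4×0.625×0.25×58) = 12.506 kips/bolt; interior L_c = 1.8125 − 0.6875 = 1.125, R_n = 19.575 kips/bolt. φR_n = 0.75 × (3×12.506 + 6×19.575) = 116.2 kips.
Tension yield (gross): A_g = 8.5×0.25 = 2.125 in². φR_n = 0.90 × 36 × 2.125 = 68.9 kips.
Governing: min(140.8, 116.2, 68.9) = 68.9 kips → gross-section yield.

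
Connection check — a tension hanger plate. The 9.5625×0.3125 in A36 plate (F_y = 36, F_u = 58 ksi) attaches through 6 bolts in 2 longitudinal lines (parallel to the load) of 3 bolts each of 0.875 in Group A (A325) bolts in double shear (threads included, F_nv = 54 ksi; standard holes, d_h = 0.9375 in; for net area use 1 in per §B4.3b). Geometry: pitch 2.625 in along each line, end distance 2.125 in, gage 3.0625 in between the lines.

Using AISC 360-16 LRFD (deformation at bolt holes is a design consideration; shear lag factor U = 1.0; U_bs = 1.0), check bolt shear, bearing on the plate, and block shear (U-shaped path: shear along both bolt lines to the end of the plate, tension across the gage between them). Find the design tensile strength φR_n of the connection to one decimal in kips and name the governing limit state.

Bolt shear: A_b = π(0.875)²/4 = 0.60132 in². φR_n = 0.75 × 54 × 0.60132 × 6 × 2 = 292.2 kips.
Bearing (0.3125 in plate, F_u = 58 ksi): end bolts L_c = 2.125 − 0.9375/2 = 1.65625, R_n = min(1.2×1.65625×0.3125×58, 2.4×0.875×0.3125×58) = 36.023 kips/bolt; interior L_c = 2.625 − 0.9375 = 1.6875, R_n = 36.703 kips/bolt. φR_n = 0.75 × (2×36.023 + 4×36.703) = 164.1 kips.
Block shear: shear path 2×[2.125+2×2.625] = 2×7.375 in, A_gv = 4.6094, A_nv = 2×(7.375 − 2.5×1)×0.3125 = 3.0469 in²; tension across gage: (3.0625 − 1×1)×0.3125 = 0.64453 in². R_n = min(0.6×58×3.0469, 0.6×36×4.6094) + 1.0×58×0.64453 = min(106.03, 99.563) + 37.383 = 136.95 kips. φR_n = 0.75 × 136.95 = 102.7 kips.
Governing: min(292.2, 164.1, 102.7) = 102.7 kips → block shear.

102.7 kips (block shear governs)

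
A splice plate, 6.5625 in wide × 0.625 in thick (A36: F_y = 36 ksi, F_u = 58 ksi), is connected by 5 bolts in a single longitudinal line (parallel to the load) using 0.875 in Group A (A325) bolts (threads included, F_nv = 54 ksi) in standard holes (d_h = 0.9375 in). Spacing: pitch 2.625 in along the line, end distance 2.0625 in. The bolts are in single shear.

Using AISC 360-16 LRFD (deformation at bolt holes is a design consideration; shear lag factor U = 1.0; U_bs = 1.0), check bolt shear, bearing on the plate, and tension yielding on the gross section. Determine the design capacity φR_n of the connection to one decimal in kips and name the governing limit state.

121.8 kips (bolt shear governs)

Bolt shear: A_b = π(0.875)²/4 = 0.60132 in². φR_n = 0.75 × 54 × 0.60132 × 5 × 1 = 121.8 kips.
Bearing (0.625 in plate, F_u = 58 ksi): end bolts L_c = 2.0625 − 0.9375/2 = 1.59375, R_n = min(1.2×1.59375×0.625×58, 2.4×0.875×0.625×58) = 69.328 kips/bolt; interior L_c = 2.625 − 0.9375 = 1.6875, R_n = 73.406 kips/bolt. φR_n = 0.75 × (1×69.328 + 4×73.406) = 272.2 kips.
Tension yield (gross): A_g = 6.5625×0.625 = 4.1016 in². φR_n = 0.90 × 36 × 4.1016 = 132.9 kips.
Governing: min(121.8, 272.2, 132.9) = 121.8 kips → bolt shear.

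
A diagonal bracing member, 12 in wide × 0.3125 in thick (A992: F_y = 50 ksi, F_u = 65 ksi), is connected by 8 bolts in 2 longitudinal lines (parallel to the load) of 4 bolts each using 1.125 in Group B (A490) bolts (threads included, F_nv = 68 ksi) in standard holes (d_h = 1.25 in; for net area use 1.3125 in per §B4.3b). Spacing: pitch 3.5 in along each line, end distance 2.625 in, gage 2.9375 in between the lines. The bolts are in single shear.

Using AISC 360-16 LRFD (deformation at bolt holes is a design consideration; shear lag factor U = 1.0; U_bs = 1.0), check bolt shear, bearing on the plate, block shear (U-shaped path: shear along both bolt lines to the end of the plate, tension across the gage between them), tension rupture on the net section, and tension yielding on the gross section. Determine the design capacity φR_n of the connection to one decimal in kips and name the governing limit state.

Bolt shear: A_b = π(1.125)²/4 = 0.99402 in². φR_n = 0.75 × 68 × 0.99402 × 8 × 1 = 405.6 kips.
Bearing (0.3125 in plate, F_u = 65 ksi): end bolts L_c = 2.625 − 1.25/2 = 2, R_n = min(1.2×2×0.3125×65, 2.4×1.125×0.3125×65) = 48.75 kips/bolt; interior L_c = 3.5 − 1.25 = 2.25, R_n = 54.844 kips/bolt. φR_n = 0.75 × (2×48.75 + 6×54.844) = 319.9 kips.
Block shear: shear path 2×[2.625+3×3.5] = 2×13.125 in, A_gv = 8.2031, A_nv = 2×(13.125 − 3.5×1.3125)×0.3125 = 5.332 in²; tension across gage: (2.9375 − 1×1.3125)×0.3125 = 0.50781 in². R_n = min(0.6×65×5.332, 0.6×50×8.2031) + 1.0×65×0.50781 = min(207.95, 246.09) + 33.008 = 240.96 kips. φR_n = 0.75 × 240.96 = 180.7 kips.
Tension rupture (net): A_n = (12 − 2×1.3125)×0.3125 = 2.9297 in² (U = 1.0, A_e = A_n). φR_n = 0.75 × 65 × 2.9297 = 142.8 kips.
Tension yield (gross): A_g = 12×0.3125 = 3.75 in². φR_n = 0.90 × 50 × 3.75 = 168.8 kips.
Governing: min(405.6, 319.9, 180.7, 142.8, 168.8) = 142.8 kips → net-section rupture.

142.8 kips (net-section rupture governs)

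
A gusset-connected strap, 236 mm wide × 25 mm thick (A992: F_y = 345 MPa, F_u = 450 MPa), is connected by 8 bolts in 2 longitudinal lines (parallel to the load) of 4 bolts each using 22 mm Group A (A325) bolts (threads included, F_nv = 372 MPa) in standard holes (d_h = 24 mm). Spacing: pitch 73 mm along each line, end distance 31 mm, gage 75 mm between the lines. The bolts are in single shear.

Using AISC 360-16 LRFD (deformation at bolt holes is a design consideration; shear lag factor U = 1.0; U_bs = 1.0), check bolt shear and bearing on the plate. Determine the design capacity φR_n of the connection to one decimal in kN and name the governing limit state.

Bolt shear: A_b = π(22)²/4 = 380.13 mm². φR_n = 0.75 × 372 × 380.13 × 8 × 1 = 848.5 kN.
Bearing (25 mm plate, F_u = 450 MPa): end bolts L_c = 31 − 24/2 = 19, R_n = min(1.2×19×25×450, 2.4×22×25×450) = 256.5 kN/bolt; interior L_c = 73 − 24 = 49, R_n = 594 kN/bolt. φR_n = 0.75 × (2×256.5 + 6×594) = 3057.8 kN.
Governing: min(848.5, 3057.8) = 848.5 kN → bolt shear.

848.5 kN (bolt shear governs)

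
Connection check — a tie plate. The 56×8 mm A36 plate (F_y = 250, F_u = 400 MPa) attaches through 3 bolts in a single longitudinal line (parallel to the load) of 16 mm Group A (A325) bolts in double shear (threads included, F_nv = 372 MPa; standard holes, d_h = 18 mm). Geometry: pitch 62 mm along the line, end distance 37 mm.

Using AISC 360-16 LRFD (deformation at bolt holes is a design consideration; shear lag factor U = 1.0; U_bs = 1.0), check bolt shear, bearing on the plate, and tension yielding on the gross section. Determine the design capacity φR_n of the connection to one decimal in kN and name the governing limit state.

Bolt shear: A_b = π(16)²/4 = 201.06 mm². φR_n = 0.75 × 372 × 201.06 × 3 × 2 = 336.6 kN.
Bearing (8 mm plate, F_u = 400 MPa): end bolts L_c = 37 − 18/2 = 28, R_n = min(1.2×28×8×400, 2.4×16×8×400) = 107.52 kN/bolt; interior L_c = 62 − 18 = 44, R_n = 122.88 kN/bolt. φR_n = 0.75 × (1×107.52 + 2×122.88) = 265.0 kN.
Tension yield (gross): A_g = 56×8 = 448 mm². φR_n = 0.90 × 250 × 448 = 100.8 kN.
Governing: min(336.6, 265.0, 100.8) = 100.8 kN → gross-section yield.

100.8 kN (gross-section yield governs)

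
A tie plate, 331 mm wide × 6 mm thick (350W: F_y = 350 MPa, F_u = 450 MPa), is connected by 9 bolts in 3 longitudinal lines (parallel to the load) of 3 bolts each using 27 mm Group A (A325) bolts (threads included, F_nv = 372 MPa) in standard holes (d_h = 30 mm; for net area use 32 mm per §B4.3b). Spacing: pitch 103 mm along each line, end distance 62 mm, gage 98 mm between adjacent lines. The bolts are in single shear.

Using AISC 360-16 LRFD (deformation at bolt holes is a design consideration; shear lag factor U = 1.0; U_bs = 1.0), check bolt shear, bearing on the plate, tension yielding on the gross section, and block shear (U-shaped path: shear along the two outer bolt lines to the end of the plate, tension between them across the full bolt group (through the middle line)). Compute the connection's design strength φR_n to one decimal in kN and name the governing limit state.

Bolt shear: A_b = π(27)²/4 = 572.56 mm². φR_n = 0.75 × 372 × 572.56 × 9 × 1 = 1437.7 kN.
Bearing (6 mm plate, F_u = 450 MPa): end bolts L_c = 62 − 30/2 = 47, R_n = min(1.2×47×6×450, 2.4×27×6×450) = 152.28 kN/bolt; interior L_c = 103 − 30 = 73, R_n = 174.96 kN/bolt. φR_n = 0.75 × (3×152.28 + 6×174.96) = 1130.0 kN.
Tension yield (gross): A_g = 331×6 = 1986 mm². φR_n = 0.90 × 350 × 1986 = 625.6 kN.
Block shear: shear path 2×[62+2×103] = 2×268 mm, A_gv = 3216, A_nv = 2×(268 − 2.5×32)×6 = 2256 mm²; tension across gage: (196 − 2×32)×6 = 792 mm². R_n = min(0.6×450×2256, 0.6×350×3216) + 1.0×450×792 = min(609.12, 675.36) + 356.4 = 965.52 kN. φR_n = 0.75 × 965.52 = 724.1 kN.
Governing: min(1437.7, 1130.0, 625.6, 724.1) = 625.6 kN → gross-section yield.

625.6 kN (gross-section yield governs)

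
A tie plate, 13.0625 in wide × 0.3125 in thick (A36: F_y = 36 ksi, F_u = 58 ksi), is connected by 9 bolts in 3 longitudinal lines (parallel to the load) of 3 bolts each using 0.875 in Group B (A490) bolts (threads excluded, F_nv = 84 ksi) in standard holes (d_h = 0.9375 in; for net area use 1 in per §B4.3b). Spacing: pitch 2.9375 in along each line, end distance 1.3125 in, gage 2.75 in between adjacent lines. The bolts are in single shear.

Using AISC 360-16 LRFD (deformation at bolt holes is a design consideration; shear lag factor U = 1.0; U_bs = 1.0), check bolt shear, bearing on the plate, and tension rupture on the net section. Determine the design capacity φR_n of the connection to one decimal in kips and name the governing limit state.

Bolt shear: A_b = π(0.875)²/4 = 0.60132 in². φR_n = 0.75 × 84 × 0.60132 × 9 × 1 = 340.9 kips.
Bearing (0.3125 in plate, F_u = 58 ksi): end bolts L_c = 1.3125 − 0.9375/2 = 0.84375, R_n = min(1.2×0.84375×0.3125×58, 2.4×0.875×0.3125×58) = 18.352 kips/bolt; interior L_c = 2.9375 − 0.9375 = 2, R_n = 38.063 kips/bolt. φR_n = 0.75 × (3×18.352 + 6×38.063) = 212.6 kips.
Tension rupture (net): A_n = (13.0625 − 3×1)×0.3125 = 3.1445 in² (U = 1.0, A_e = A_n). φR_n = 0.75 × 58 × 3.1445 = 136.8 kips.
Governing: min(340.9, 212.6, 136.8) = 136.8 kips → net-section rupture.

136.8 kips (net-section rupture governs)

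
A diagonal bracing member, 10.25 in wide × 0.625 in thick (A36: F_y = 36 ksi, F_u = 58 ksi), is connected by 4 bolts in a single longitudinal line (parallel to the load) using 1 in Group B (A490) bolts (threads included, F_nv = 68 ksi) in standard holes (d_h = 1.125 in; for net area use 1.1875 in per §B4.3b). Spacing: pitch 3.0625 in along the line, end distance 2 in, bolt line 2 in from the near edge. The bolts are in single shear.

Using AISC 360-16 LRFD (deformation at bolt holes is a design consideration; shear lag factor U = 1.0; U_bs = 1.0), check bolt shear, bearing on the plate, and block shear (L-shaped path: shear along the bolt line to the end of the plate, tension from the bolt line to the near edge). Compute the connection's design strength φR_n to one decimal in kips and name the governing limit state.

Bolt shear: A_b = π(1)²/4 = 0.7854 in². φR_n = 0.75 × 68 × 0.7854 × 4 × 1 = 160.2 kips.
Bearing (0.625 in plate, F_u = 58 ksi): end bolts L_c = 2 − 1.125/2 = 1.4375, R_n = min(1.2×1.4375×0.625×58, 2.4×1×0.625×58) = 62.531 kips/bolt; interior L_c = 3.0625 − 1.125 = 1.9375, R_n = 84.281 kips/bolt. φR_n = 0.75 × (1×62.531 + 3×84.281) = 236.5 kips.
Block shear: shear path 1×[2+3×3.0625] = 1×11.1875 in, A_gv = 6.9922, A_nv = 1×(11.1875 − 3.5×1.1875)×0.625 = 4.3945 in²; tension to near edge: (2 − 0.5×1.1875)×0.625 = 0.87891 in². R_n = min(0.6×58×4.3945, 0.6×36×6.9922) + 1.0×58×0.87891 = min(152.93, 151.03) + 50.977 = 202.01 kips. φR_n = 0.75 × 202.01 = 151.5 kips.
Governing: min(160.2, 236.5, 151.5) = 151.5 kips → block shear.

151.5 kips (block shear governs)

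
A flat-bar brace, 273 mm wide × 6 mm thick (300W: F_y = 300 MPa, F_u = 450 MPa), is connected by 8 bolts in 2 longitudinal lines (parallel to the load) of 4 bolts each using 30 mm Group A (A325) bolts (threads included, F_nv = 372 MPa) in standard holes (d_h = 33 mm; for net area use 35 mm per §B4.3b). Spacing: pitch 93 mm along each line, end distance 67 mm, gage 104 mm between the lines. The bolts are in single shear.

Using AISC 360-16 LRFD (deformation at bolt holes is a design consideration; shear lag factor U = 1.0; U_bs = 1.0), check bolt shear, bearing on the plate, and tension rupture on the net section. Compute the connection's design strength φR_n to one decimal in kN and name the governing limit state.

Bolt shear: A_b = π(30)²/4 = 706.86 mm². φR_n = 0.75 × 372 × 706.86 × 8 × 1 = 1577.7 kN.
Bearing (6 mm plate, F_u = 450 MPa): end bolts L_c = 67 − 33/2 = 50.5, R_n = min(1.2×50.5×6×450, 2.4×30×6×450) = 163.62 kN/bolt; interior L_c = 93 − 33 = 60, R_n = 194.4 kN/bolt. φR_n = 0.75 × (2×163.62 + 6×194.4) = 1120.2 kN.
Tension rupture (net): A_n = (273 − 2×35)×6 = 1218 mm² (U = 1.0, A_e = A_n). φR_n = 0.75 × 450 × 1218 = 411.1 kN.
Governing: min(1577.7, 1120.2, 411.1) = 411.1 kN → net-section rupture.

411.1 kN (net-section rupture governs)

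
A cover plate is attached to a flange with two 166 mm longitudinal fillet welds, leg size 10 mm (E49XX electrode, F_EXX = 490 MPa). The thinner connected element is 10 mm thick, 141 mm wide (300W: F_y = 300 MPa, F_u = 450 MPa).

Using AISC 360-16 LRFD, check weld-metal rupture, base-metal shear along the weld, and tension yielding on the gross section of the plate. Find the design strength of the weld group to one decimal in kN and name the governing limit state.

Weld metal: throat = 0.707×10 = 7.07 mm, L = 2×166 = 332 mm. φR_n = 0.75 × 0.6 × 490 × 7.07 × 332 = 517.6 kN.
Base metal shear (10 mm plate): yield φR_n = 1.0×0.6×300×10×332 = 597.6 kN; rupture φR_n = 0.75×0.6×450×10×332 = 672.3 kN; take 597.6 kN (yield).
Tension yield (gross): A_g = 141×10 = 1410 mm². φR_n = 0.90 × 300 × 1410 = 380.7 kN.
Governing: min(517.6, 597.6, 380.7) = 380.7 kN → gross-section yield.

380.7 kN (gross-section yield governs)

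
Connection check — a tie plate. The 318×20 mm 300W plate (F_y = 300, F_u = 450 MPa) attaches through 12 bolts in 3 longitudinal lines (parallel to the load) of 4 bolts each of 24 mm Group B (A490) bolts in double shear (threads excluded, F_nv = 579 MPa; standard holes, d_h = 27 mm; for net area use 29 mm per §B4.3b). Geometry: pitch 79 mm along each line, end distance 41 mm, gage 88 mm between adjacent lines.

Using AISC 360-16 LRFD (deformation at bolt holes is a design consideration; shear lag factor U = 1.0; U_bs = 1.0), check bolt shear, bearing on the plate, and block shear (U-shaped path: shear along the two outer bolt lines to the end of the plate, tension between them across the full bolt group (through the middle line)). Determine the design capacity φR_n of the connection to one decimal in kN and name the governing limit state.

2226.2 kN (block shear governs)

Bolt shear: A_b = π(24)²/4 = 452.39 mm². φR_n = 0.75 × 579 × 452.39 × 12 × 2 = 4714.8 kN.
Bearing (20 mm plate, F_u = 450 MPa): end bolts L_c = 41 − 27/2 = 27.5, R_n = min(1.2×27.5×20×450, 2.4×24×20×450) = 297 kN/bolt; interior L_c = 79 − 27 = 52, R_n = 518.4 kN/bolt. φR_n = 0.75 × (3×297 + 9×518.4) = 4167.5 kN.
Block shear: shear path 2×[41+3×79] = 2×278 mm, A_gv = 11120, A_nv = 2×(278 − 3.5×29)×20 = 7060 mm²; tension across gage: (176 − 2×29)×20 = 2360 mm². R_n = min(0.6×450×7060, 0.6×300×11120) + 1.0×450×2360 = min(1906.2, 2001.6) + 1062 = 2968.2 kN. φR_n = 0.75 × 2968.2 = 2226.2 kN.
Governing: min(4714.8, 4167.5, 2226.2) = 2226.2 kN → block shear.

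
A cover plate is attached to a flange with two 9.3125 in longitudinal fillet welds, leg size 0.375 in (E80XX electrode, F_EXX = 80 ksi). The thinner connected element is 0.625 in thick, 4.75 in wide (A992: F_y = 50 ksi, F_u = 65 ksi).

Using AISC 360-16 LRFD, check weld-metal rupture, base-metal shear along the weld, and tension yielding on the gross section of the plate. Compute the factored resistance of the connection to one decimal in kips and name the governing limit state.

Weld metal: throat = 0.707×0.375 = 0.26513 in, L = 2×9.3125 = 18.625 in. φR_n = 0.75 × 0.6 × 80 × 0.26513 × 18.625 = 177.8 kips.
Base metal shear (0.625 in plate): yield φR_n = 1.0×0.6×50×0.625×18.625 = 349.2 kips; rupture φR_n = 0.75×0.6×65×0.625×18.625 = 340.5 kips; take 340.5 kips (rupture).
Tension yield (gross): A_g = 4.75×0.625 = 2.9688 in². φR_n = 0.90 × 50 × 2.9688 = 133.6 kips.
Governing: min(177.8, 340.5, 133.6) = 133.6 kips → gross-section yield.

133.6 kips (gross-section yield governs)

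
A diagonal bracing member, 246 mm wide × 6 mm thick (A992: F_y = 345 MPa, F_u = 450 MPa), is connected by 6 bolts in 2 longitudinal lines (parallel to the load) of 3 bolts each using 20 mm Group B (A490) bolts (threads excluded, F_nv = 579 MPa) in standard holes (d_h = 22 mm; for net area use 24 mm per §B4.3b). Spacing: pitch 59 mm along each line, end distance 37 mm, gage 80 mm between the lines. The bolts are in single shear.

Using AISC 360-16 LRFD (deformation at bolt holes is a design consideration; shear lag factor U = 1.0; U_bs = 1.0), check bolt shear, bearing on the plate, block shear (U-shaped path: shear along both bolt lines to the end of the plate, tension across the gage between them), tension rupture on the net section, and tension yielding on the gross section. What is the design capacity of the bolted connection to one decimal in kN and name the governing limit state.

Bolt shear: A_b = π(20)²/4 = 314.16 mm². φR_n = 0.75 × 579 × 314.16 × 6 × 1 = 818.5 kN.
Bearing (6 mm plate, F_u = 450 MPa): end bolts L_c = 37 − 22/2 = 26, R_n = min(1.2×26×6×450, 2.4×20×6×450) = 84.24 kN/bolt; interior L_c = 59 − 22 = 37, R_n = 119.88 kN/bolt. φR_n = 0.75 × (2×84.24 + 4×119.88) = 486.0 kN.
Block shear: shear path 2×[37+2×59] = 2×155 mm, A_gv = 1860, A_nv = 2×(155 − 2.5×24)×6 = 1140 mm²; tension across gage: (80 − 1×24)×6 = 336 mm². R_n = min(0.6×450×1140, 0.6×345×1860) + 1.0×450×336 = min(307.8, 385.02) + 151.2 = 459 kN. φR_n = 0.75 × 459 = 344.3 kN.
Tension rupture (net): A_n = (246 − 2×24)×6 = 1188 mm² (U = 1.0, A_e = A_n). φR_n = 0.75 × 450 × 1188 = 401.0 kN.
Tension yield (gross): A_g = 246×6 = 1476 mm². φR_n = 0.90 × 345 × 1476 = 458.3 kN.
Governing: min(818.5, 486.0, 344.3, 401.0, 458.3) = 344.3 kN → block shear.

344.3 kN (block shear governs)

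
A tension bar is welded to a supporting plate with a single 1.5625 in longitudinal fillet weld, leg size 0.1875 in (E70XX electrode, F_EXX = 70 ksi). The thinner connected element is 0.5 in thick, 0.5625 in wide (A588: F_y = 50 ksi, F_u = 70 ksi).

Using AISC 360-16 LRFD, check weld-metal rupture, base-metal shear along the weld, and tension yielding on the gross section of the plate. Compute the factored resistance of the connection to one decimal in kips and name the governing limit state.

6.5 kips (weld metal governs)

Weld metal: throat = 0.707×0.1875 = 0.13256 in, L = 1.5625 in. φR_n = 0.75 × 0.6 × 70 × 0.13256 × 1.5625 = 6.5 kips.
Base metal shear (0.5 in plate): yield φR_n = 1.0×0.6×50×0.5×1.5625 = 23.4 kips; rupture φR_n = 0.75×0.6×70×0.5×1.5625 = 24.6 kips; take 23.4 kips (yield).
Tension yield (gross): A_g = 0.5625×0.5 = 0.28125 in². φR_n = 0.90 × 50 × 0.28125 = 12.7 kips.
Governing: min(6.5, 23.4, 12.7) = 6.5 kips → weld metal.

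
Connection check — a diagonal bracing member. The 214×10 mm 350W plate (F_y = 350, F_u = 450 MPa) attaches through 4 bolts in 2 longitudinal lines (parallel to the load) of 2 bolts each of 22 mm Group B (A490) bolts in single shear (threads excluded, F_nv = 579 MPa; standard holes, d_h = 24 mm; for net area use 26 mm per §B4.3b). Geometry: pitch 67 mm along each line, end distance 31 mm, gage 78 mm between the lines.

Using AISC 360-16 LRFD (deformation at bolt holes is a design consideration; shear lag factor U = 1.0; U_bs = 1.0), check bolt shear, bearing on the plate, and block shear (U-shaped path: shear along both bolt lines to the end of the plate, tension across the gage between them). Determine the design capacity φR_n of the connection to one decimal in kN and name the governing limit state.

414.5 kN (block shear governs)

Bolt shear: A_b = π(22)²/4 = 380.13 mm². φR_n = 0.75 × 579 × 380.13 × 4 × 1 = 660.3 kN.
Bearing (10 mm plate, F_u = 450 MPa): end bolts L_c = 31 − 24/2 = 19, R_n = min(1.2×19×10×450, 2.4×22×10×450) = 102.6 kN/bolt; interior L_c = 67 − 24 = 43, R_n = 232.2 kN/bolt. φR_n = 0.75 × (2×102.6 + 2×232.2) = 502.2 kN.
Block shear: shear path 2×[31+1×67] = 2×98 mm, A_gv = 1960, A_nv = 2×(98 − 1.5×26)×10 = 1180 mm²; tension across gage: (78 − 1×26)×10 = 520 mm². R_n = min(0.6×450×1180, 0.6×350×1960) + 1.0×450×520 = min(318.6, 411.6) + 234 = 552.6 kN. φR_n = 0.75 × 552.6 = 414.5 kN.
Governing: min(660.3, 502.2, 414.5) = 414.5 kN → block shear.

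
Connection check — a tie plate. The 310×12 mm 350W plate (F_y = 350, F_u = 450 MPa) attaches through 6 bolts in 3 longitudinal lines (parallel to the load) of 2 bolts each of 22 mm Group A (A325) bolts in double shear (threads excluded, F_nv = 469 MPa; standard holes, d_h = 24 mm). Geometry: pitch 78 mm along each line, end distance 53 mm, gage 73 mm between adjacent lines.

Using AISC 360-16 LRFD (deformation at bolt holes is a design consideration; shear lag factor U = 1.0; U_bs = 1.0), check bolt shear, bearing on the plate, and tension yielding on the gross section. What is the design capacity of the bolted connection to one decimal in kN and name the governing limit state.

Bolt shear: A_b = π(22)²/4 = 380.13 mm². φR_n = 0.75 × 469 × 380.13 × 6 × 2 = 1604.5 kN.
Bearing (12 mm plate, F_u = 450 MPa): end bolts L_c = 53 − 24/2 = 41, R_n = min(1.2×41×12×450, 2.4×22×12×450) = 265.68 kN/bolt; interior L_c = 78 − 24 = 54, R_n = 285.12 kN/bolt. φR_n = 0.75 × (3×265.68 + 3×285.12) = 1239.3 kN.
Tension yield (gross): A_g = 310×12 = 3720 mm². φR_n = 0.90 × 350 × 3720 = 1171.8 kN.
Governing: min(1604.5, 1239.3, 1171.8) = 1171.8 kN → gross-section yield.

1171.8 kN (gross-section yield governs)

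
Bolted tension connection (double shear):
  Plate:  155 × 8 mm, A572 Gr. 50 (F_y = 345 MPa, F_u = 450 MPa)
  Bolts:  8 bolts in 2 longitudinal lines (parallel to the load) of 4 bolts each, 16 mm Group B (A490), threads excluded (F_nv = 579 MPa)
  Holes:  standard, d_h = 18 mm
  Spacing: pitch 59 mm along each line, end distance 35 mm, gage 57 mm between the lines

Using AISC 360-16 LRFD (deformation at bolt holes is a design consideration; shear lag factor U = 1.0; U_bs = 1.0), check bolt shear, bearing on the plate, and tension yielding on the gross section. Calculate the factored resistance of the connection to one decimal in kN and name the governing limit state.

385.0 kN (gross-section yield governs)

Bolt shear: A_b = π(16)²/4 = 201.06 mm². φR_n = 0.75 × 579 × 201.06 × 8 × 2 = 1397.0 kN.
Bearing (8 mm plate, F_u = 450 MPa): end bolts L_c = 35 − 18/2 = 26, R_n = min(1.2×26×8×450, 2.4×16×8×450) = 112.32 kN/bolt; interior L_c = 59 − 18 = 41, R_n = 138.24 kN/bolt. φR_n = 0.75 × (2×112.32 + 6×138.24) = 790.6 kN.
Tension yield (gross): A_g = 155×8 = 1240 mm². φR_n = 0.90 × 345 × 1240 = 385.0 kN.
Governing: min(1397.0, 790.6, 385.0) = 385.0 kN → gross-section yield.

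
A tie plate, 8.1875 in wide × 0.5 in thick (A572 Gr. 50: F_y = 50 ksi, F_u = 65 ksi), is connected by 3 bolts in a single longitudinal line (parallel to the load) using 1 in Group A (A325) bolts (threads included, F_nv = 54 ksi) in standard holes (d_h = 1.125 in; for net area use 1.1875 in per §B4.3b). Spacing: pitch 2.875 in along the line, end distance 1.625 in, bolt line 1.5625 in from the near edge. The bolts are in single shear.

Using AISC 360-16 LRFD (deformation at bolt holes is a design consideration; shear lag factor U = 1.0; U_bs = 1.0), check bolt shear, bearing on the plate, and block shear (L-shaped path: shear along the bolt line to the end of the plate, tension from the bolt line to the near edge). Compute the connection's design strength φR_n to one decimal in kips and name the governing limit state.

88.1 kips (block shear governs)

Bolt shear: A_b = π(1)²/4 = 0.7854 in². φR_n = 0.75 × 54 × 0.7854 × 3 × 1 = 95.4 kips.
Bearing (0.5 in plate, F_u = 65 ksi): end bolts L_c = 1.625 − 1.125/2 = 1.0625, R_n = min(1.2×1.0625×0.5×65, 2.4×1×0.5×65) = 41.438 kips/bolt; interior L_c = 2.875 − 1.125 = 1.75, R_n = 68.25 kips/bolt. φR_n = 0.75 × (1×41.438 + 2×68.25) = 133.5 kips.
Block shear: shear path 1×[1.625+2×2.875] = 1×7.375 in, A_gv = 3.6875, A_nv = 1×(7.375 − 2.5×1.1875)×0.5 = 2.2031 in²; tension to near edge: (1.5625 − 0.5×1.1875)×0.5 = 0.48438 in². R_n = min(0.6×65×2.2031, 0.6×50×3.6875) + 1.0×65×0.48438 = min(85.921, 110.63) + 31.485 = 117.41 kips. φR_n = 0.75 × 117.41 = 88.1 kips.
Governing: min(95.4, 133.5, 88.1) = 88.1 kips → block shear.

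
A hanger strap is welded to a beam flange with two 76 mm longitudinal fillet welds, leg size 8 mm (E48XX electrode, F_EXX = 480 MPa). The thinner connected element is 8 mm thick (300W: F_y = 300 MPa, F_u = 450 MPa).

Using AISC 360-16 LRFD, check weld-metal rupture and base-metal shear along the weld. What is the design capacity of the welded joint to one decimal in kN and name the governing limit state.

Weld metal: throat = 0.707×8 = 5.656 mm, L = 2×76 = 152 mm. φR_n = 0.75 × 0.6 × 480 × 5.656 × 152 = 185.7 kN.
Base metal shear (8 mm plate): yield φR_n = 1.0×0.6×300×8×152 = 218.9 kN; rupture φR_n = 0.75×0.6×450×8×152 = 246.2 kN; take 218.9 kN (yield).
Governing: min(185.7, 218.9) = 185.7 kN → weld metal.

185.7 kN (weld metal governs)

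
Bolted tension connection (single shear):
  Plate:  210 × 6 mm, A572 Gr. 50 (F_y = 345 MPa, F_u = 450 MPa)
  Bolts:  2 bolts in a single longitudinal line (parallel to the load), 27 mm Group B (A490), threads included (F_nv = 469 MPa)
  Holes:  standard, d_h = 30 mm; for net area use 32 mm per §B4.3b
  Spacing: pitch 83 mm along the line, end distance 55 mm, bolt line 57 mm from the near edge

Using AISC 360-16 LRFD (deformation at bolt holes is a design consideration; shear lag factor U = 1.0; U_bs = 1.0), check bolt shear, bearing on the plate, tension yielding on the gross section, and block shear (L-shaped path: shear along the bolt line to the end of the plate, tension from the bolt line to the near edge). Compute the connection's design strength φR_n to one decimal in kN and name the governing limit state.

192.4 kN (block shear governs)

Bolt shear: A_b = π(27)²/4 = 572.56 mm². φR_n = 0.75 × 469 × 572.56 × 2 × 1 = 402.8 kN.
Bearing (6 mm plate, F_u = 450 MPa): end bolts L_c = 55 − 30/2 = 40, R_n = min(1.2×40×6×450, 2.4×27×6×450) = 129.6 kN/bolt; interior L_c = 83 − 30 = 53, R_n = 171.72 kN/bolt. φR_n = 0.75 × (1×129.6 + 1×171.72) = 226.0 kN.
Tension yield (gross): A_g = 210×6 = 1260 mm². φR_n = 0.90 × 345 × 1260 = 391.2 kN.
Block shear: shear path 1×[55+1×83] = 1×138 mm, A_gv = 828, A_nv = 1×(138 − 1.5×32)×6 = 540 mm²; tension to near edge: (57 − 0.5×32)×6 = 246 mm². R_n = min(0.6×450×540, 0.6×345×828) + 1.0×450×246 = min(145.8, 171.4) + 110.7 = 256.5 kN. φR_n = 0.75 × 256.5 = 192.4 kN.
Governing: min(402.8, 226.0, 391.2, 192.4) = 192.4 kN → block shear.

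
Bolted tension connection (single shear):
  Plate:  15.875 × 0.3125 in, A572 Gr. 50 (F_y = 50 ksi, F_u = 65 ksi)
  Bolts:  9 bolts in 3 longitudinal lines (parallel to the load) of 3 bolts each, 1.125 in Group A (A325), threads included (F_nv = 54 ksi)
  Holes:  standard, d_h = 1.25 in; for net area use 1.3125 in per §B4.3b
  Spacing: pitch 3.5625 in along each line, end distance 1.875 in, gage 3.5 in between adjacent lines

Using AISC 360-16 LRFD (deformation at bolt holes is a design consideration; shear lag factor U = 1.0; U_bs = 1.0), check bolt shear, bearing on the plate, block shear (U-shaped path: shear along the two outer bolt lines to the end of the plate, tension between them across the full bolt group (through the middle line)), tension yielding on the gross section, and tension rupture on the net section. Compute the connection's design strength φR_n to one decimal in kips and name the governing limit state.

Bolt shear: A_b = π(1.125)²/4 = 0.99402 in². φR_n = 0.75 × 54 × 0.99402 × 9 × 1 = 362.3 kips.
Bearing (0.3125 in plate, F_u = 65 ksi): end bolts L_c = 1.875 − 1.25/2 = 1.25, R_n = min(1.2×1.25×0.3125×65, 2.4×1.125×0.3125×65) = 30.469 kips/bolt; interior L_c = 3.5625 − 1.25 = 2.3125, R_n = 54.844 kips/bolt. φR_n = 0.75 × (3×30.469 + 6×54.844) = 315.4 kips.
Block shear: shear path 2×[1.875+2×3.5625] = 2×9 in, A_gv = 5.625, A_nv = 2×(9 − 2.5×1.3125)×0.3125 = 3.5742 in²; tension across gage: (7 − 2×1.3125)×0.3125 = 1.3672 in². R_n = min(0.6×65×3.5742, 0.6×50×5.625) + 1.0×65×1.3672 = min(139.39, 168.75) + 88.868 = 228.26 kips. φR_n = 0.75 × 228.26 = 171.2 kips.
Tension yield (gross): A_g = 15.875×0.3125 = 4.9609 in². φR_n = 0.90 × 50 × 4.9609 = 223.2 kips.
Tension rupture (net): A_n = (15.875 − 3×1.3125)×0.3125 = 3.7305 in² (U = 1.0, A_e = A_n). φR_n = 0.75 × 65 × 3.7305 = 181.9 kips.
Governing: min(362.3, 315.4, 171.2, 223.2, 181.9) = 171.2 kips → block shear.

171.2 kips (block shear governs)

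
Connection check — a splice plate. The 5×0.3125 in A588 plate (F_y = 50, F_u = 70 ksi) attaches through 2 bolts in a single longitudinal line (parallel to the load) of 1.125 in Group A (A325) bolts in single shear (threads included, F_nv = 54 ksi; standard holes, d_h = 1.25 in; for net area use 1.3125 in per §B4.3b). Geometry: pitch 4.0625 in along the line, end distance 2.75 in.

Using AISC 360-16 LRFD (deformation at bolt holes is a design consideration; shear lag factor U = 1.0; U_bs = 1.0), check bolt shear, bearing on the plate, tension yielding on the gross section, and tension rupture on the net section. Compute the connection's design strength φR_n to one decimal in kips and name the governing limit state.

60.5 kips (net-section rupture governs)

Bolt shear: A_b = π(1.125)²/4 = 0.99402 in². φR_n = 0.75 × 54 × 0.99402 × 2 × 1 = 80.5 kips.
Bearing (0.3125 in plate, F_u = 70 ksi): end bolts L_c = 2.75 − 1.25/2 = 2.125, R_n = min(1.2×2.125×0.3125×70, 2.4×1.125×0.3125×70) = 55.781 kips/bolt; interior L_c = 4.0625 − 1.25 = 2.8125, R_n = 59.063 kips/bolt. φR_n = 0.75 × (1×55.781 + 1×59.063) = 86.1 kips.
Tension yield (gross): A_g = 5×0.3125 = 1.5625 in². φR_n = 0.90 × 50 × 1.5625 = 70.3 kips.
Tension rupture (net): A_n = (5 − 1×1.3125)×0.3125 = 1.1523 in² (U = 1.0, A_e = A_n). φR_n = 0.75 × 70 × 1.1523 = 60.5 kips.
Governing: min(80.5, 86.1, 70.3, 60.5) = 60.5 kips → net-section rupture.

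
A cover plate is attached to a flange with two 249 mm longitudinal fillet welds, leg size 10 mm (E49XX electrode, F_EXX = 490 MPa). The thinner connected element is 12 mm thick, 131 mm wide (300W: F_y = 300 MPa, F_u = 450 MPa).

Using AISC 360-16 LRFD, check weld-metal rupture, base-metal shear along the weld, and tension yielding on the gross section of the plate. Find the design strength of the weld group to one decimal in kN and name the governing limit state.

424.4 kN (gross-section yield governs)

Weld metal: throat = 0.707×10 = 7.07 mm, L = 2×249 = 498 mm. φR_n = 0.75 × 0.6 × 490 × 7.07 × 498 = 776.3 kN.
Base metal shear (12 mm plate): yield φR_n = 1.0×0.6×300×12×498 = 1075.7 kN; rupture φR_n = 0.75×0.6×450×12×498 = 1210.1 kN; take 1075.7 kN (yield).
Tension yield (gross): A_g = 131×12 = 1572 mm². φR_n = 0.90 × 300 × 1572 = 424.4 kN.
Governing: min(776.3, 1075.7, 424.4) = 424.4 kN → gross-section yield.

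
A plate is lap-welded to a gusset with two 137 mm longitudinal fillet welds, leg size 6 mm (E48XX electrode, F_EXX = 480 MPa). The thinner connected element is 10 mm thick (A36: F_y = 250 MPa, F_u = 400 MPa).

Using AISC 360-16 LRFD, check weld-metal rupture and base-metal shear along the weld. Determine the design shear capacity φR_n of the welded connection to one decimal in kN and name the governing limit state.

Weld metal: throat = 0.707×6 = 4.242 mm, L = 2×137 = 274 mm. φR_n = 0.75 × 0.6 × 480 × 4.242 × 274 = 251.1 kN.
Base metal shear (10 mm plate): yield φR_n = 1.0×0.6×250×10×274 = 411.0 kN; rupture φR_n = 0.75×0.6×400×10×274 = 493.2 kN; take 411.0 kN (yield).
Governing: min(251.1, 411.0) = 251.1 kN → weld metal.

251.1 kN (weld metal governs)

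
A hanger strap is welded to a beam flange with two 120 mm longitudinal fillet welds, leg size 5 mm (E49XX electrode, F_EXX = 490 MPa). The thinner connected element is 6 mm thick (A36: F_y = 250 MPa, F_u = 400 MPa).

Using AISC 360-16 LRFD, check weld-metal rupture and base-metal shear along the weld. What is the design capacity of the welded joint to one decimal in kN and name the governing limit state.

Weld metal: throat = 0.707×5 = 3.535 mm, L = 2×120 = 240 mm. φR_n = 0.75 × 0.6 × 490 × 3.535 × 240 = 187.1 kN.
Base metal shear (6 mm plate): yield φR_n = 1.0×0.6×250×6×240 = 216.0 kN; rupture φR_n = 0.75×0.6×400×6×240 = 259.2 kN; take 216.0 kN (yield).
Governing: min(187.1, 216.0) = 187.1 kN → weld metal.

187.1 kN (weld metal governs)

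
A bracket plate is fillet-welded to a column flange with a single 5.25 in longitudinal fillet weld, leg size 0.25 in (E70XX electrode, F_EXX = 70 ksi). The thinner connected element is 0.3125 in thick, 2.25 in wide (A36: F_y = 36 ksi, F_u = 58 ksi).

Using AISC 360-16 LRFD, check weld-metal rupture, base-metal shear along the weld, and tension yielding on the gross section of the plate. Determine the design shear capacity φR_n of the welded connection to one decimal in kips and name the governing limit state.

22.8 kips (gross-section yield governs)

Weld metal: throat = 0.707×0.25 = 0.17675 in, L = 5.25 in. φR_n = 0.75 × 0.6 × 70 × 0.17675 × 5.25 = 29.2 kips.
Base metal shear (0.3125 in plate): yield φR_n = 1.0×0.6×36×0.3125×5.25 = 35.4 kips; rupture φR_n = 0.75×0.6×58×0.3125×5.25 = 42.8 kips; take 35.4 kips (yield).
Tension yield (gross): A_g = 2.25×0.3125 = 0.70313 in². φR_n = 0.90 × 36 × 0.70313 = 22.8 kips.
Governing: min(29.2, 35.4, 22.8) = 22.8 kips → gross-section yield.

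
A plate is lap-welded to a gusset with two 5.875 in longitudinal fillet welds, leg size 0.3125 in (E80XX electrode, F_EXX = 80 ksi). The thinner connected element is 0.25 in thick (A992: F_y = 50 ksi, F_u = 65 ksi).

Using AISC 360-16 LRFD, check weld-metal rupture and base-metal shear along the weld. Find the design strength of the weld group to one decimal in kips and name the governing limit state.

85.9 kips (base-metal shear governs)

Weld metal: throat = 0.707×0.3125 = 0.22094 in, L = 2×5.875 = 11.75 in. φR_n = 0.75 × 0.6 × 80 × 0.22094 × 11.75 = 93.5 kips.
Base metal shear (0.25 in plate): yield φR_n = 1.0×0.6×50×0.25×11.75 = 88.1 kips; rupture φR_n = 0.75×0.6×65×0.25×11.75 = 85.9 kips; take 85.9 kips (rupture).
Governing: min(93.5, 85.9) = 85.9 kips → base-metal shear.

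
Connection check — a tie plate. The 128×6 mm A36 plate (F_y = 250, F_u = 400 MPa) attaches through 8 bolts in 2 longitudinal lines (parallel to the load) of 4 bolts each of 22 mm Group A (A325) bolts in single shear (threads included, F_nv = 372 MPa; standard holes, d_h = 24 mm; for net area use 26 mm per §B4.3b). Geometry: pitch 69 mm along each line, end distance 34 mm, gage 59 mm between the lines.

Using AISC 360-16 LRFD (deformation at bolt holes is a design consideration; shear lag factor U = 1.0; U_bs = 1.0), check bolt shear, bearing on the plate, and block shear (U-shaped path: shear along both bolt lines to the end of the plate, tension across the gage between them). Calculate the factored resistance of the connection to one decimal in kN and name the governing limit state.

Bolt shear: A_b = π(22)²/4 = 380.13 mm². φR_n = 0.75 × 372 × 380.13 × 8 × 1 = 848.5 kN.
Bearing (6 mm plate, F_u = 400 MPa): end bolts L_c = 34 − 24/2 = 22, R_n = min(1.2×22×6×400, 2.4×22×6×400) = 63.36 kN/bolt; interior L_c = 69 − 24 = 45, R_n = 126.72 kN/bolt. φR_n = 0.75 × (2×63.36 + 6×126.72) = 665.3 kN.
Block shear: shear path 2×[34+3×69] = 2×241 mm, A_gv = 2892, A_nv = 2×(241 − 3.5×26)×6 = 1800 mm²; tension across gage: (59 − 1×26)×6 = 198 mm². R_n = min(0.6×400×1800, 0.6×250×2892) + 1.0×400×198 = min(432, 433.8) + 79.2 = 511.2 kN. φR_n = 0.75 × 511.2 = 383.4 kN.
Governing: min(848.5, 665.3, 383.4) = 383.4 kN → block shear.

383.4 kN (block shear governs)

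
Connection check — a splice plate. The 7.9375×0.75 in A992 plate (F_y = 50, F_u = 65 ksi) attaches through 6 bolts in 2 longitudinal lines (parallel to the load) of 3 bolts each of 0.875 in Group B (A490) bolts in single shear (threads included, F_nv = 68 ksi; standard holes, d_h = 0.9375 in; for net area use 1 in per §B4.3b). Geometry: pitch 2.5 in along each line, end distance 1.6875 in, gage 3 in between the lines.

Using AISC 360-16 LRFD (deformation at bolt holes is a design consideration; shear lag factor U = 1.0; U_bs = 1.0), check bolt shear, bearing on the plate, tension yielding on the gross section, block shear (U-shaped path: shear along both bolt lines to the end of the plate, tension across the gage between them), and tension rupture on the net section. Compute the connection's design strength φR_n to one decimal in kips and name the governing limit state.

184.0 kips (bolt shear governs)

Bolt shear: A_b = π(0.875)²/4 = 0.60132 in². φR_n = 0.75 × 68 × 0.60132 × 6 × 1 = 184.0 kips.
Bearing (0.75 in plate, F_u = 65 ksi): end bolts L_c = 1.6875 − 0.9375/2 = 1.21875, R_n = min(1.2×1.21875×0.75×65, 2.4×0.875×0.75×65) = 71.297 kips/bolt; interior L_c = 2.5 − 0.9375 = 1.5625, R_n = 91.406 kips/bolt. φR_n = 0.75 × (2×71.297 + 4×91.406) = 381.2 kips.
Tension yield (gross): A_g = 7.9375×0.75 = 5.9531 in². φR_n = 0.90 × 50 × 5.9531 = 267.9 kips.
Block shear: shear path 2×[1.6875+2×2.5] = 2×6.6875 in, A_gv = 10.031, A_nv = 2×(6.6875 − 2.5×1)×0.75 = 6.2813 in²; tension across gage: (3 − 1×1)×0.75 = 1.5 in². R_n = min(0.6×65×6.2813, 0.6×50×10.031) + 1.0×65×1.5 = min(244.97, 300.93) + 97.5 = 342.47 kips. φR_n = 0.75 × 342.47 = 256.9 kips.
Tension rupture (net): A_n = (7.9375 − 2×1)×0.75 = 4.4531 in² (U = 1.0, A_e = A_n). φR_n = 0.75 × 65 × 4.4531 = 217.1 kips.
Governing: min(184.0, 381.2, 267.9, 256.9, 217.1) = 184.0 kips → bolt shear.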